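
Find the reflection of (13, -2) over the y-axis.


Reflection across y-axis: (x, y) -> (-x, y)
(13, -2) -> (-13, -2)

(-13, -2)


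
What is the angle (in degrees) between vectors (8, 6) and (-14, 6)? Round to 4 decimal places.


dot = 8*-14 + 6*6 = -76
|u| = 10, |v| = 15.2315
cos(angle) = -0.499
angle = 119.9315 degrees

119.9315 degrees


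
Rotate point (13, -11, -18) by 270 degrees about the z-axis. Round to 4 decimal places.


x' = 13*cos(270) - -11*sin(270) = -11
y' = 13*sin(270) + -11*cos(270) = -13
z' = -18

(-11, -13, -18)


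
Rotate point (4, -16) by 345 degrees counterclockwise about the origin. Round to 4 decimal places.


x' = 4*cos(345) - -16*sin(345) = -0.2774
y' = 4*sin(345) + -16*cos(345) = -16.4901

(-0.2774, -16.4901)


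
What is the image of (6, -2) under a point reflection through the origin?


Reflection through origin: (x, y) -> (-x, -y)
(6, -2) -> (-6, 2)

(-6, 2)


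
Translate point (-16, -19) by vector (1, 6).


Translation: (x+dx, y+dy) = (-16+1, -19+6) = (-15, -13)

(-15, -13)


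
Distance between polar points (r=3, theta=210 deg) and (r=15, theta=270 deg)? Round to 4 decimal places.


d = sqrt(r1^2 + r2^2 - 2*r1*r2*cos(t2-t1))
d = sqrt(3^2 + 15^2 - 2*3*15*cos(270-210)) = 13.7477

13.7477


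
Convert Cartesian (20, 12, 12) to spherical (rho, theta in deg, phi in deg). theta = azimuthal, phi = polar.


rho = sqrt(20^2 + 12^2 + 12^2) = 26.2298
theta = atan2(12, 20) = 30.9638 deg
phi = acos(12/26.2298) = 62.7744 deg

rho = 26.2298, theta = 30.9638 deg, phi = 62.7744 deg


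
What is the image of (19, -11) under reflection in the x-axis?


Reflection across x-axis: (x, y) -> (x, -y)
(19, -11) -> (19, 11)

(19, 11)


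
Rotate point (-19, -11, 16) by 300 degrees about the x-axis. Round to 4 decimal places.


x' = -19
y' = -11*cos(300) - 16*sin(300) = 8.3564
z' = -11*sin(300) + 16*cos(300) = 17.5263

(-19, 8.3564, 17.5263)


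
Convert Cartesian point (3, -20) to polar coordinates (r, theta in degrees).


r = sqrt(3^2 + (-20)^2) = 20.2237
theta = atan2(-20, 3) = 278.5308 degrees

r = 20.2237, theta = 278.5308 degrees


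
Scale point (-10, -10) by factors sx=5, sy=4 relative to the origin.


Scaling: (x*sx, y*sy) = (-10*5, -10*4) = (-50, -40)

(-50, -40)


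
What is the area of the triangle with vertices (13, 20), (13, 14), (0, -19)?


Area = |x1(y2-y3) + x2(y3-y1) + x3(y1-y2)| / 2
= |13*(14--19) + 13*(-19-20) + 0*(20-14)| / 2
= 39

39


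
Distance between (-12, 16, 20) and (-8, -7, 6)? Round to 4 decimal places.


d = sqrt((-8--12)^2 + (-7-16)^2 + (6-20)^2) = 27.2213

27.2213


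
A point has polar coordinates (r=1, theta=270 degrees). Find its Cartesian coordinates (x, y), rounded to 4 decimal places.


x = 1 * cos(270) = 0
y = 1 * sin(270) = -1

(0, -1)


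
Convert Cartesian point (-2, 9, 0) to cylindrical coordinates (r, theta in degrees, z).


r = sqrt((-2)^2 + 9^2) = 9.2195
theta = atan2(9, -2) = 102.5288 deg
z = 0

r = 9.2195, theta = 102.5288 deg, z = 0


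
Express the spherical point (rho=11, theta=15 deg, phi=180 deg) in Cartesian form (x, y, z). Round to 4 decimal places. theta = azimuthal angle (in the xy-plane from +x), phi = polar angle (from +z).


x = 11 * sin(180) * cos(15) = 0
y = 11 * sin(180) * sin(15) = 0
z = 11 * cos(180) = -11

(0, 0, -11)


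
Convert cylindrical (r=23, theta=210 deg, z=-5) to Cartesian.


x = 23 * cos(210) = -19.9186
y = 23 * sin(210) = -11.5
z = -5

(-19.9186, -11.5, -5)


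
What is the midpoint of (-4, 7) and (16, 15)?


Midpoint = ((-4+16)/2, (7+15)/2) = (6, 11)

(6, 11)


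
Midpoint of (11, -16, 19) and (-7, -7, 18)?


Midpoint = ((11+-7)/2, (-16+-7)/2, (19+18)/2) = (2, -11.5, 18.5)

(2, -11.5, 18.5)


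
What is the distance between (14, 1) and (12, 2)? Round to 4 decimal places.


d = sqrt((12-14)^2 + (2-1)^2) = 2.2361

2.2361


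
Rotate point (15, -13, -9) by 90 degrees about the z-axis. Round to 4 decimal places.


x' = 15*cos(90) - -13*sin(90) = 13
y' = 15*sin(90) + -13*cos(90) = 15
z' = -9

(13, 15, -9)


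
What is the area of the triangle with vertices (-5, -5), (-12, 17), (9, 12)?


Area = |x1(y2-y3) + x2(y3-y1) + x3(y1-y2)| / 2
= |-5*(17-12) + -12*(12--5) + 9*(-5-17)| / 2
= 213.5

213.5


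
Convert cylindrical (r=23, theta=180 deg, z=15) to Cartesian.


x = 23 * cos(180) = -23
y = 23 * sin(180) = 0
z = 15

(-23, 0, 15)


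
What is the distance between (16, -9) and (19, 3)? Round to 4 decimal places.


d = sqrt((19-16)^2 + (3--9)^2) = 12.3693

12.3693


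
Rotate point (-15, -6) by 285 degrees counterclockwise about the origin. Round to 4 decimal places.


x' = -15*cos(285) - -6*sin(285) = -9.6778
y' = -15*sin(285) + -6*cos(285) = 12.936

(-9.6778, 12.936)


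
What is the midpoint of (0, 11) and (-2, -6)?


Midpoint = ((0+-2)/2, (11+-6)/2) = (-1, 2.5)

(-1, 2.5)


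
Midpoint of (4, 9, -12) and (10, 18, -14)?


Midpoint = ((4+10)/2, (9+18)/2, (-12+-14)/2) = (7, 13.5, -13)

(7, 13.5, -13)


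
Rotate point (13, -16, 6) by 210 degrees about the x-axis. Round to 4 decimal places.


x' = 13
y' = -16*cos(210) - 6*sin(210) = 16.8564
z' = -16*sin(210) + 6*cos(210) = 2.8038

(13, 16.8564, 2.8038)


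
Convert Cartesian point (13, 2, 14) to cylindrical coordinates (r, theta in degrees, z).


r = sqrt(13^2 + 2^2) = 13.1529
theta = atan2(2, 13) = 8.7462 deg
z = 14

r = 13.1529, theta = 8.7462 deg, z = 14


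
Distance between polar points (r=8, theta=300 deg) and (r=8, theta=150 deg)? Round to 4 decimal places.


d = sqrt(r1^2 + r2^2 - 2*r1*r2*cos(t2-t1))
d = sqrt(8^2 + 8^2 - 2*8*8*cos(150-300)) = 15.4548

15.4548


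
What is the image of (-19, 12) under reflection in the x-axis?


Reflection across x-axis: (x, y) -> (x, -y)
(-19, 12) -> (-19, -12)

(-19, -12)


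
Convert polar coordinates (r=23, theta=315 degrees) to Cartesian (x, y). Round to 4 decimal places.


x = 23 * cos(315) = 16.2635
y = 23 * sin(315) = -16.2635

(16.2635, -16.2635)


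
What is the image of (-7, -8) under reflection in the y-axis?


Reflection across y-axis: (x, y) -> (-x, y)
(-7, -8) -> (7, -8)

(7, -8)


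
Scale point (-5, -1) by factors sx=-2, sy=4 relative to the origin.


Scaling: (x*sx, y*sy) = (-5*-2, -1*4) = (10, -4)

(10, -4)


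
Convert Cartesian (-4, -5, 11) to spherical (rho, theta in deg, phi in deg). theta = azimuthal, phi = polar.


rho = sqrt((-4)^2 + (-5)^2 + 11^2) = 12.7279
theta = atan2(-5, -4) = 231.3402 deg
phi = acos(11/12.7279) = 30.2038 deg

rho = 12.7279, theta = 231.3402 deg, phi = 30.2038 deg


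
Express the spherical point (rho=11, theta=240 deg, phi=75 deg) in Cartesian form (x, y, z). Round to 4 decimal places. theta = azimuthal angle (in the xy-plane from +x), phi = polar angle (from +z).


x = 11 * sin(75) * cos(240) = -5.3126
y = 11 * sin(75) * sin(240) = -9.2017
z = 11 * cos(75) = 2.847

(-5.3126, -9.2017, 2.847)


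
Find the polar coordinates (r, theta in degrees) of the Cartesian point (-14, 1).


r = sqrt((-14)^2 + 1^2) = 14.0357
theta = atan2(1, -14) = 175.9144 degrees

r = 14.0357, theta = 175.9144 degrees


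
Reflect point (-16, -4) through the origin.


Reflection through origin: (x, y) -> (-x, -y)
(-16, -4) -> (16, 4)

(16, 4)


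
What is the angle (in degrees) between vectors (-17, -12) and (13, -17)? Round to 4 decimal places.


dot = -17*13 + -12*-17 = -17
|u| = 20.8087, |v| = 21.4009
cos(angle) = -0.0382
angle = 92.1878 degrees

92.1878 degrees


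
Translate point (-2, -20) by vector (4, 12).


Translation: (x+dx, y+dy) = (-2+4, -20+12) = (2, -8)

(2, -8)


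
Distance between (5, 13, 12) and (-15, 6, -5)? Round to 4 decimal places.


d = sqrt((-15-5)^2 + (6-13)^2 + (-5-12)^2) = 27.1662

27.1662


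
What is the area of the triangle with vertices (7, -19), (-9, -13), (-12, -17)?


Area = |x1(y2-y3) + x2(y3-y1) + x3(y1-y2)| / 2
= |7*(-13--17) + -9*(-17--19) + -12*(-19--13)| / 2
= 41

41


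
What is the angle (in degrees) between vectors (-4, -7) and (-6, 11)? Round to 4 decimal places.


dot = -4*-6 + -7*11 = -53
|u| = 8.0623, |v| = 12.53
cos(angle) = -0.5246
angle = 121.6447 degrees

121.6447 degrees


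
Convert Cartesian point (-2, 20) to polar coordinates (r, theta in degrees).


r = sqrt((-2)^2 + 20^2) = 20.0998
theta = atan2(20, -2) = 95.7106 degrees

r = 20.0998, theta = 95.7106 degrees


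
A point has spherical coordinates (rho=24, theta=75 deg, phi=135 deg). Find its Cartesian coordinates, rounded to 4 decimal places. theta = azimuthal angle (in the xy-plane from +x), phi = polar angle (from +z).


x = 24 * sin(135) * cos(75) = 4.3923
y = 24 * sin(135) * sin(75) = 16.3923
z = 24 * cos(135) = -16.9706

(4.3923, 16.3923, -16.9706)


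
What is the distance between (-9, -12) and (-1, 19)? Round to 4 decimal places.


d = sqrt((-1--9)^2 + (19--12)^2) = 32.0156

32.0156


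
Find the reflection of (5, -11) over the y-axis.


Reflection across y-axis: (x, y) -> (-x, y)
(5, -11) -> (-5, -11)

(-5, -11)


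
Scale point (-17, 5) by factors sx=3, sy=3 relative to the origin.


Scaling: (x*sx, y*sy) = (-17*3, 5*3) = (-51, 15)

(-51, 15)


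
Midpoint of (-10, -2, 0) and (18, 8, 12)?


Midpoint = ((-10+18)/2, (-2+8)/2, (0+12)/2) = (4, 3, 6)

(4, 3, 6)


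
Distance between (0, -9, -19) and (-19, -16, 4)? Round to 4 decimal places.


d = sqrt((-19-0)^2 + (-16--9)^2 + (4--19)^2) = 30.6431

30.6431


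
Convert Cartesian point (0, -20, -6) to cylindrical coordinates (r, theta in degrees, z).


r = sqrt(0^2 + (-20)^2) = 20
theta = atan2(-20, 0) = 270 deg
z = -6

r = 20, theta = 270 deg, z = -6


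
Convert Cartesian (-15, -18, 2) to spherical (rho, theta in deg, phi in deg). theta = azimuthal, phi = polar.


rho = sqrt((-15)^2 + (-18)^2 + 2^2) = 23.516
theta = atan2(-18, -15) = 230.1944 deg
phi = acos(2/23.516) = 85.1212 deg

rho = 23.516, theta = 230.1944 deg, phi = 85.1212 deg


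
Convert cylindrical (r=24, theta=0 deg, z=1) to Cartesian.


x = 24 * cos(0) = 24
y = 24 * sin(0) = 0
z = 1

(24, 0, 1)


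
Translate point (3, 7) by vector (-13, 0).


Translation: (x+dx, y+dy) = (3+-13, 7+0) = (-10, 7)

(-10, 7)


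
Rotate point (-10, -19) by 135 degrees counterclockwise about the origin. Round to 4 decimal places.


x' = -10*cos(135) - -19*sin(135) = 20.5061
y' = -10*sin(135) + -19*cos(135) = 6.364

(20.5061, 6.364)


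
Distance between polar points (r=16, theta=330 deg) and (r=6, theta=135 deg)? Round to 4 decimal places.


d = sqrt(r1^2 + r2^2 - 2*r1*r2*cos(t2-t1))
d = sqrt(16^2 + 6^2 - 2*16*6*cos(135-330)) = 21.8508

21.8508


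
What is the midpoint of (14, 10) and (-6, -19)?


Midpoint = ((14+-6)/2, (10+-19)/2) = (4, -4.5)

(4, -4.5)


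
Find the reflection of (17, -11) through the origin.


Reflection through origin: (x, y) -> (-x, -y)
(17, -11) -> (-17, 11)

(-17, 11)


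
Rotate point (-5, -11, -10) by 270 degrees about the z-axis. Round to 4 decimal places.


x' = -5*cos(270) - -11*sin(270) = -11
y' = -5*sin(270) + -11*cos(270) = 5
z' = -10

(-11, 5, -10)


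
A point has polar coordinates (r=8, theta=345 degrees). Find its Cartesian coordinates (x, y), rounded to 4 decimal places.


x = 8 * cos(345) = 7.7274
y = 8 * sin(345) = -2.0706

(7.7274, -2.0706)


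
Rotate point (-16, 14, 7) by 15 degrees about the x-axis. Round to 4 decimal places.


x' = -16
y' = 14*cos(15) - 7*sin(15) = 11.7112
z' = 14*sin(15) + 7*cos(15) = 10.3849

(-16, 11.7112, 10.3849)


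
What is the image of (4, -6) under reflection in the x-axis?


Reflection across x-axis: (x, y) -> (x, -y)
(4, -6) -> (4, 6)

(4, 6)


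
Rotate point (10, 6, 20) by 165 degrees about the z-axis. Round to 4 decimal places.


x' = 10*cos(165) - 6*sin(165) = -11.2122
y' = 10*sin(165) + 6*cos(165) = -3.2074
z' = 20

(-11.2122, -3.2074, 20)


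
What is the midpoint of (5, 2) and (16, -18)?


Midpoint = ((5+16)/2, (2+-18)/2) = (10.5, -8)

(10.5, -8)


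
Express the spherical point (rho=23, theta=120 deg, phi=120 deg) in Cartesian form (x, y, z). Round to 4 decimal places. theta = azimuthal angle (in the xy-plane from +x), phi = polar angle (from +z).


x = 23 * sin(120) * cos(120) = -9.9593
y = 23 * sin(120) * sin(120) = 17.25
z = 23 * cos(120) = -11.5

(-9.9593, 17.25, -11.5)


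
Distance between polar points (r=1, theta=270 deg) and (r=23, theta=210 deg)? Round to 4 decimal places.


d = sqrt(r1^2 + r2^2 - 2*r1*r2*cos(t2-t1))
d = sqrt(1^2 + 23^2 - 2*1*23*cos(210-270)) = 22.5167

22.5167


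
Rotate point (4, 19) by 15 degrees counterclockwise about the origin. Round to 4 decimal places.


x' = 4*cos(15) - 19*sin(15) = -1.0539
y' = 4*sin(15) + 19*cos(15) = 19.3879

(-1.0539, 19.3879)


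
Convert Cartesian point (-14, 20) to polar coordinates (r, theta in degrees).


r = sqrt((-14)^2 + 20^2) = 24.4131
theta = atan2(20, -14) = 124.992 degrees

r = 24.4131, theta = 124.992 degrees


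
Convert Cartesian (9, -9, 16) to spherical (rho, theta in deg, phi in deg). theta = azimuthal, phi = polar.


rho = sqrt(9^2 + (-9)^2 + 16^2) = 20.445
theta = atan2(-9, 9) = 315 deg
phi = acos(16/20.445) = 38.5021 deg

rho = 20.445, theta = 315 deg, phi = 38.5021 deg


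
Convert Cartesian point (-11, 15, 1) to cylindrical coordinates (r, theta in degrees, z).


r = sqrt((-11)^2 + 15^2) = 18.6011
theta = atan2(15, -11) = 126.2538 deg
z = 1

r = 18.6011, theta = 126.2538 deg, z = 1


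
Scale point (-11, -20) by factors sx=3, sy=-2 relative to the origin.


Scaling: (x*sx, y*sy) = (-11*3, -20*-2) = (-33, 40)

(-33, 40)


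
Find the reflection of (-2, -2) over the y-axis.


Reflection across y-axis: (x, y) -> (-x, y)
(-2, -2) -> (2, -2)

(2, -2)


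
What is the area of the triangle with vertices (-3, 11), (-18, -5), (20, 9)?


Area = |x1(y2-y3) + x2(y3-y1) + x3(y1-y2)| / 2
= |-3*(-5-9) + -18*(9-11) + 20*(11--5)| / 2
= 199

199


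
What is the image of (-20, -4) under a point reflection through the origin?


Reflection through origin: (x, y) -> (-x, -y)
(-20, -4) -> (20, 4)

(20, 4)


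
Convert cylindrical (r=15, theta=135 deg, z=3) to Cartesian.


x = 15 * cos(135) = -10.6066
y = 15 * sin(135) = 10.6066
z = 3

(-10.6066, 10.6066, 3)


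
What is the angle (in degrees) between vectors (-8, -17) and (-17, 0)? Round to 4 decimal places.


dot = -8*-17 + -17*0 = 136
|u| = 18.7883, |v| = 17
cos(angle) = 0.4258
angle = 64.7989 degrees

64.7989 degrees


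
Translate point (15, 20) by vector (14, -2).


Translation: (x+dx, y+dy) = (15+14, 20+-2) = (29, 18)

(29, 18)


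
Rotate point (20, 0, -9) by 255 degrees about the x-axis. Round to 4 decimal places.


x' = 20
y' = 0*cos(255) - -9*sin(255) = -8.6933
z' = 0*sin(255) + -9*cos(255) = 2.3294

(20, -8.6933, 2.3294)


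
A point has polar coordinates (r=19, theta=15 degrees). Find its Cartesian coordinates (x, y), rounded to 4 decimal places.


x = 19 * cos(15) = 18.3526
y = 19 * sin(15) = 4.9176

(18.3526, 4.9176)


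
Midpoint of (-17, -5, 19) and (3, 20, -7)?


Midpoint = ((-17+3)/2, (-5+20)/2, (19+-7)/2) = (-7, 7.5, 6)

(-7, 7.5, 6)


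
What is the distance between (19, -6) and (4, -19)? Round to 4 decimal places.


d = sqrt((4-19)^2 + (-19--6)^2) = 19.8494

19.8494


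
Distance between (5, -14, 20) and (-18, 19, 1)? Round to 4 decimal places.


d = sqrt((-18-5)^2 + (19--14)^2 + (1-20)^2) = 44.486

44.486


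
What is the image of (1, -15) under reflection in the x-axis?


Reflection across x-axis: (x, y) -> (x, -y)
(1, -15) -> (1, 15)

(1, 15)


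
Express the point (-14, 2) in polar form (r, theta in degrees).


r = sqrt((-14)^2 + 2^2) = 14.1421
theta = atan2(2, -14) = 171.8699 degrees

r = 14.1421, theta = 171.8699 degrees


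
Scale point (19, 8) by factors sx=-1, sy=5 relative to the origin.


Scaling: (x*sx, y*sy) = (19*-1, 8*5) = (-19, 40)

(-19, 40)


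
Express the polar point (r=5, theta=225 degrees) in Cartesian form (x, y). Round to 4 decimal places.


x = 5 * cos(225) = -3.5355
y = 5 * sin(225) = -3.5355

(-3.5355, -3.5355)


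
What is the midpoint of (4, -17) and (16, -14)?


Midpoint = ((4+16)/2, (-17+-14)/2) = (10, -15.5)

(10, -15.5)


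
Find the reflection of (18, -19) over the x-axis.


Reflection across x-axis: (x, y) -> (x, -y)
(18, -19) -> (18, 19)

(18, 19)


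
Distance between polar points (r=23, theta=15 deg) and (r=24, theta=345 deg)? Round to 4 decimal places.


d = sqrt(r1^2 + r2^2 - 2*r1*r2*cos(t2-t1))
d = sqrt(23^2 + 24^2 - 2*23*24*cos(345-15)) = 12.2028

12.2028


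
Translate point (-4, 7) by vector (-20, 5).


Translation: (x+dx, y+dy) = (-4+-20, 7+5) = (-24, 12)

(-24, 12)


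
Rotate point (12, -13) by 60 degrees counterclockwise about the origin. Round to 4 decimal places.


x' = 12*cos(60) - -13*sin(60) = 17.2583
y' = 12*sin(60) + -13*cos(60) = 3.8923

(17.2583, 3.8923)


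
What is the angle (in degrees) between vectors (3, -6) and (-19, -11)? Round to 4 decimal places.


dot = 3*-19 + -6*-11 = 9
|u| = 6.7082, |v| = 21.9545
cos(angle) = 0.0611
angle = 86.4965 degrees

86.4965 degrees


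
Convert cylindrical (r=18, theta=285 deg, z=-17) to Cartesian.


x = 18 * cos(285) = 4.6587
y = 18 * sin(285) = -17.3867
z = -17

(4.6587, -17.3867, -17)


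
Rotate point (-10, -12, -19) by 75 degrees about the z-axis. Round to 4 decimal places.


x' = -10*cos(75) - -12*sin(75) = 9.0029
y' = -10*sin(75) + -12*cos(75) = -12.7651
z' = -19

(9.0029, -12.7651, -19)


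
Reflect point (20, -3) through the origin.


Reflection through origin: (x, y) -> (-x, -y)
(20, -3) -> (-20, 3)

(-20, 3)


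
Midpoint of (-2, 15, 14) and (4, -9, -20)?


Midpoint = ((-2+4)/2, (15+-9)/2, (14+-20)/2) = (1, 3, -3)

(1, 3, -3)


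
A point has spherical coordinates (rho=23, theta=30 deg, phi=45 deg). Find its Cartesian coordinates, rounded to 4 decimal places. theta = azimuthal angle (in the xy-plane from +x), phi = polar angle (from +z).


x = 23 * sin(45) * cos(30) = 14.0846
y = 23 * sin(45) * sin(30) = 8.1317
z = 23 * cos(45) = 16.2635

(14.0846, 8.1317, 16.2635)


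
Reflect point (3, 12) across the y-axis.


Reflection across y-axis: (x, y) -> (-x, y)
(3, 12) -> (-3, 12)

(-3, 12)


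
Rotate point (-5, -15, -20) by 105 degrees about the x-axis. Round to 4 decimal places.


x' = -5
y' = -15*cos(105) - -20*sin(105) = 23.2008
z' = -15*sin(105) + -20*cos(105) = -9.3125

(-5, 23.2008, -9.3125)


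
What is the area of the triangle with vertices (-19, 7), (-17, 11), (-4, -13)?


Area = |x1(y2-y3) + x2(y3-y1) + x3(y1-y2)| / 2
= |-19*(11--13) + -17*(-13-7) + -4*(7-11)| / 2
= 50

50


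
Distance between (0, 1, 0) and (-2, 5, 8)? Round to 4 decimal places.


d = sqrt((-2-0)^2 + (5-1)^2 + (8-0)^2) = 9.1652

9.1652


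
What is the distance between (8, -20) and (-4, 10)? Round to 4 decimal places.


d = sqrt((-4-8)^2 + (10--20)^2) = 32.311

32.311


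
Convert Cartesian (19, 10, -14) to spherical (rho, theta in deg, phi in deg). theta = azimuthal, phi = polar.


rho = sqrt(19^2 + 10^2 + (-14)^2) = 25.632
theta = atan2(10, 19) = 27.7585 deg
phi = acos(-14/25.632) = 123.1062 deg

rho = 25.632, theta = 27.7585 deg, phi = 123.1062 deg


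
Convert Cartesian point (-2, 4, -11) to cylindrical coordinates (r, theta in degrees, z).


r = sqrt((-2)^2 + 4^2) = 4.4721
theta = atan2(4, -2) = 116.5651 deg
z = -11

r = 4.4721, theta = 116.5651 deg, z = -11


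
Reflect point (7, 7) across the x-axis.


Reflection across x-axis: (x, y) -> (x, -y)
(7, 7) -> (7, -7)

(7, -7)


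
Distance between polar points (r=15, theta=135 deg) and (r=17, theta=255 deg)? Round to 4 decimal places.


d = sqrt(r1^2 + r2^2 - 2*r1*r2*cos(t2-t1))
d = sqrt(15^2 + 17^2 - 2*15*17*cos(255-135)) = 27.7308

27.7308


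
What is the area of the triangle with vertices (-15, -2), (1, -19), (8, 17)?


Area = |x1(y2-y3) + x2(y3-y1) + x3(y1-y2)| / 2
= |-15*(-19-17) + 1*(17--2) + 8*(-2--19)| / 2
= 347.5

347.5


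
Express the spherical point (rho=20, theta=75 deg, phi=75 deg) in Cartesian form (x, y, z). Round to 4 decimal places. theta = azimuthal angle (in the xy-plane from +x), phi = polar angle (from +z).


x = 20 * sin(75) * cos(75) = 5
y = 20 * sin(75) * sin(75) = 18.6603
z = 20 * cos(75) = 5.1764

(5, 18.6603, 5.1764)


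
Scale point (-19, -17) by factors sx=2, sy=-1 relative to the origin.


Scaling: (x*sx, y*sy) = (-19*2, -17*-1) = (-38, 17)

(-38, 17)


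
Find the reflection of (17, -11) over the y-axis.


Reflection across y-axis: (x, y) -> (-x, y)
(17, -11) -> (-17, -11)

(-17, -11)


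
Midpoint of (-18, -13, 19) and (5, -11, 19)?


Midpoint = ((-18+5)/2, (-13+-11)/2, (19+19)/2) = (-6.5, -12, 19)

(-6.5, -12, 19)


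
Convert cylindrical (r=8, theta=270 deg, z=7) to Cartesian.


x = 8 * cos(270) = 0
y = 8 * sin(270) = -8
z = 7

(0, -8, 7)


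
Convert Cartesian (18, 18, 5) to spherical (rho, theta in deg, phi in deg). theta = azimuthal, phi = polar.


rho = sqrt(18^2 + 18^2 + 5^2) = 25.9422
theta = atan2(18, 18) = 45 deg
phi = acos(5/25.9422) = 78.8875 deg

rho = 25.9422, theta = 45 deg, phi = 78.8875 deg


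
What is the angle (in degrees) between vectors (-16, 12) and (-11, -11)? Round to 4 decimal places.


dot = -16*-11 + 12*-11 = 44
|u| = 20, |v| = 15.5563
cos(angle) = 0.1414
angle = 81.8699 degrees

81.8699 degrees


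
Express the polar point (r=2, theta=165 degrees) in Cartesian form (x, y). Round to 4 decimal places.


x = 2 * cos(165) = -1.9319
y = 2 * sin(165) = 0.5176

(-1.9319, 0.5176)


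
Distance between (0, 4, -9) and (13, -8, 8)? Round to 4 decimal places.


d = sqrt((13-0)^2 + (-8-4)^2 + (8--9)^2) = 24.5357

24.5357


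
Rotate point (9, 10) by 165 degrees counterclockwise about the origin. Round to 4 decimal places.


x' = 9*cos(165) - 10*sin(165) = -11.2815
y' = 9*sin(165) + 10*cos(165) = -7.3299

(-11.2815, -7.3299)


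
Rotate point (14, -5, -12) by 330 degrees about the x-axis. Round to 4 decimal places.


x' = 14
y' = -5*cos(330) - -12*sin(330) = -10.3301
z' = -5*sin(330) + -12*cos(330) = -7.8923

(14, -10.3301, -7.8923)


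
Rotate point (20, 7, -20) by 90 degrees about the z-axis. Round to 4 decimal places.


x' = 20*cos(90) - 7*sin(90) = -7
y' = 20*sin(90) + 7*cos(90) = 20
z' = -20

(-7, 20, -20)


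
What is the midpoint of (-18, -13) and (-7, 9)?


Midpoint = ((-18+-7)/2, (-13+9)/2) = (-12.5, -2)

(-12.5, -2)


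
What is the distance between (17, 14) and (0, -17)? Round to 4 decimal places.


d = sqrt((0-17)^2 + (-17-14)^2) = 35.3553

35.3553


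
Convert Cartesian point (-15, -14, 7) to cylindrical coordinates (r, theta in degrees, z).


r = sqrt((-15)^2 + (-14)^2) = 20.5183
theta = atan2(-14, -15) = 223.0251 deg
z = 7

r = 20.5183, theta = 223.0251 deg, z = 7


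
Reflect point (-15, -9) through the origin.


Reflection through origin: (x, y) -> (-x, -y)
(-15, -9) -> (15, 9)

(15, 9)


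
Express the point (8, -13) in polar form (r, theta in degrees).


r = sqrt(8^2 + (-13)^2) = 15.2643
theta = atan2(-13, 8) = 301.6075 degrees

r = 15.2643, theta = 301.6075 degrees


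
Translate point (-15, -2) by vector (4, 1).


Translation: (x+dx, y+dy) = (-15+4, -2+1) = (-11, -1)

(-11, -1)


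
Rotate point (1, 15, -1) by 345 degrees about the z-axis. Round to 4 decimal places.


x' = 1*cos(345) - 15*sin(345) = 4.8482
y' = 1*sin(345) + 15*cos(345) = 14.2301
z' = -1

(4.8482, 14.2301, -1)


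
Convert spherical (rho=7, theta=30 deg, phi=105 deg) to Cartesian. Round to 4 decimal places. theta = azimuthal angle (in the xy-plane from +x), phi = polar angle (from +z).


x = 7 * sin(105) * cos(30) = 5.8556
y = 7 * sin(105) * sin(30) = 3.3807
z = 7 * cos(105) = -1.8117

(5.8556, 3.3807, -1.8117)


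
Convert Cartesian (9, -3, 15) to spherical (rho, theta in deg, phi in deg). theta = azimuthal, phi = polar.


rho = sqrt(9^2 + (-3)^2 + 15^2) = 17.7482
theta = atan2(-3, 9) = 341.5651 deg
phi = acos(15/17.7482) = 32.3115 deg

rho = 17.7482, theta = 341.5651 deg, phi = 32.3115 deg


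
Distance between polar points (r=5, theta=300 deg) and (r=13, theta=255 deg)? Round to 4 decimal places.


d = sqrt(r1^2 + r2^2 - 2*r1*r2*cos(t2-t1))
d = sqrt(5^2 + 13^2 - 2*5*13*cos(255-300)) = 10.1033

10.1033


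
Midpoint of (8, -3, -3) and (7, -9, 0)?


Midpoint = ((8+7)/2, (-3+-9)/2, (-3+0)/2) = (7.5, -6, -1.5)

(7.5, -6, -1.5)


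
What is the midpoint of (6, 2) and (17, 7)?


Midpoint = ((6+17)/2, (2+7)/2) = (11.5, 4.5)

(11.5, 4.5)


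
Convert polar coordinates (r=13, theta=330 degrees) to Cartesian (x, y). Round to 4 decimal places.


x = 13 * cos(330) = 11.2583
y = 13 * sin(330) = -6.5

(11.2583, -6.5)


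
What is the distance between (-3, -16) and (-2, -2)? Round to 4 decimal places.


d = sqrt((-2--3)^2 + (-2--16)^2) = 14.0357

14.0357


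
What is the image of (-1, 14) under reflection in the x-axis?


Reflection across x-axis: (x, y) -> (x, -y)
(-1, 14) -> (-1, -14)

(-1, -14)


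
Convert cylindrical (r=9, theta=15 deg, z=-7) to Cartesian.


x = 9 * cos(15) = 8.6933
y = 9 * sin(15) = 2.3294
z = -7

(8.6933, 2.3294, -7)


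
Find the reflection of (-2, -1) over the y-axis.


Reflection across y-axis: (x, y) -> (-x, y)
(-2, -1) -> (2, -1)

(2, -1)


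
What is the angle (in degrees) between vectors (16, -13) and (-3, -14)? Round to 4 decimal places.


dot = 16*-3 + -13*-14 = 134
|u| = 20.6155, |v| = 14.3178
cos(angle) = 0.454
angle = 63.0009 degrees

63.0009 degrees


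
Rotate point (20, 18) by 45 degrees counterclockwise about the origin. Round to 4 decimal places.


x' = 20*cos(45) - 18*sin(45) = 1.4142
y' = 20*sin(45) + 18*cos(45) = 26.8701

(1.4142, 26.8701)


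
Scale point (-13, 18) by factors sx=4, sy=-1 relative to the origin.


Scaling: (x*sx, y*sy) = (-13*4, 18*-1) = (-52, -18)

(-52, -18)


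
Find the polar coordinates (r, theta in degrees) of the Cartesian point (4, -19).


r = sqrt(4^2 + (-19)^2) = 19.4165
theta = atan2(-19, 4) = 281.8887 degrees

r = 19.4165, theta = 281.8887 degrees


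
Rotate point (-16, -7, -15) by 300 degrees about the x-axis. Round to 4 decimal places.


x' = -16
y' = -7*cos(300) - -15*sin(300) = -16.4904
z' = -7*sin(300) + -15*cos(300) = -1.4378

(-16, -16.4904, -1.4378)


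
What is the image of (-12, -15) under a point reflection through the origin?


Reflection through origin: (x, y) -> (-x, -y)
(-12, -15) -> (12, 15)

(12, 15)


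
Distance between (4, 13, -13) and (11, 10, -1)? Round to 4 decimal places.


d = sqrt((11-4)^2 + (10-13)^2 + (-1--13)^2) = 14.2127

14.2127


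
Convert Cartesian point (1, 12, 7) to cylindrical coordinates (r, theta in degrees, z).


r = sqrt(1^2 + 12^2) = 12.0416
theta = atan2(12, 1) = 85.2364 deg
z = 7

r = 12.0416, theta = 85.2364 deg, z = 7


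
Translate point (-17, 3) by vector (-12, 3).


Translation: (x+dx, y+dy) = (-17+-12, 3+3) = (-29, 6)

(-29, 6)


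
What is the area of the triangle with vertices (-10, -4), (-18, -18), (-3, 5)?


Area = |x1(y2-y3) + x2(y3-y1) + x3(y1-y2)| / 2
= |-10*(-18-5) + -18*(5--4) + -3*(-4--18)| / 2
= 13

13


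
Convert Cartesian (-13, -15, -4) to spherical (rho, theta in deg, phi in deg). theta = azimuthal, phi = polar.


rho = sqrt((-13)^2 + (-15)^2 + (-4)^2) = 20.2485
theta = atan2(-15, -13) = 229.0856 deg
phi = acos(-4/20.2485) = 101.3935 deg

rho = 20.2485, theta = 229.0856 deg, phi = 101.3935 deg


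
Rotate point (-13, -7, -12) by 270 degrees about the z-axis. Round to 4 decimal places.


x' = -13*cos(270) - -7*sin(270) = -7
y' = -13*sin(270) + -7*cos(270) = 13
z' = -12

(-7, 13, -12)


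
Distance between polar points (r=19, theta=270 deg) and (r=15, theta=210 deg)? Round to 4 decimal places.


d = sqrt(r1^2 + r2^2 - 2*r1*r2*cos(t2-t1))
d = sqrt(19^2 + 15^2 - 2*19*15*cos(210-270)) = 17.3494

17.3494


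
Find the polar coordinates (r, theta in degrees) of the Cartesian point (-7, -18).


r = sqrt((-7)^2 + (-18)^2) = 19.3132
theta = atan2(-18, -7) = 248.7495 degrees

r = 19.3132, theta = 248.7495 degrees


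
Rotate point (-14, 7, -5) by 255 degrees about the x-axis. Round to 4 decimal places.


x' = -14
y' = 7*cos(255) - -5*sin(255) = -6.6414
z' = 7*sin(255) + -5*cos(255) = -5.4674

(-14, -6.6414, -5.4674)


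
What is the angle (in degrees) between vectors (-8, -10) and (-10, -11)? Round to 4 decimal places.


dot = -8*-10 + -10*-11 = 190
|u| = 12.8062, |v| = 14.8661
cos(angle) = 0.998
angle = 3.6139 degrees

3.6139 degrees


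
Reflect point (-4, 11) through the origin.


Reflection through origin: (x, y) -> (-x, -y)
(-4, 11) -> (4, -11)

(4, -11)


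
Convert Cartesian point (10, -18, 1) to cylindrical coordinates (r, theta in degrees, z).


r = sqrt(10^2 + (-18)^2) = 20.5913
theta = atan2(-18, 10) = 299.0546 deg
z = 1

r = 20.5913, theta = 299.0546 deg, z = 1


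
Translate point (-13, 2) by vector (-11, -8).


Translation: (x+dx, y+dy) = (-13+-11, 2+-8) = (-24, -6)

(-24, -6)


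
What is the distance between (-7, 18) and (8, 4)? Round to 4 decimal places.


d = sqrt((8--7)^2 + (4-18)^2) = 20.5183

20.5183


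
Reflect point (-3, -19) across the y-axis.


Reflection across y-axis: (x, y) -> (-x, y)
(-3, -19) -> (3, -19)

(3, -19)


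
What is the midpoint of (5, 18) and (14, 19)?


Midpoint = ((5+14)/2, (18+19)/2) = (9.5, 18.5)

(9.5, 18.5)


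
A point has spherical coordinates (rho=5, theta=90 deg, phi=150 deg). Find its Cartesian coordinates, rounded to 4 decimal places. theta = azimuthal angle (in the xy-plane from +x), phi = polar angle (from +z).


x = 5 * sin(150) * cos(90) = 0
y = 5 * sin(150) * sin(90) = 2.5
z = 5 * cos(150) = -4.3301

(0, 2.5, -4.3301)


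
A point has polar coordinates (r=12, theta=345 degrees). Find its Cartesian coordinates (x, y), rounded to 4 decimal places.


x = 12 * cos(345) = 11.5911
y = 12 * sin(345) = -3.1058

(11.5911, -3.1058)


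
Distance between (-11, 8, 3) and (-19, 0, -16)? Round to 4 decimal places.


d = sqrt((-19--11)^2 + (0-8)^2 + (-16-3)^2) = 22.1133

22.1133


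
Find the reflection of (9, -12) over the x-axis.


Reflection across x-axis: (x, y) -> (x, -y)
(9, -12) -> (9, 12)

(9, 12)


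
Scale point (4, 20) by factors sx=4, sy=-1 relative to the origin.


Scaling: (x*sx, y*sy) = (4*4, 20*-1) = (16, -20)

(16, -20)


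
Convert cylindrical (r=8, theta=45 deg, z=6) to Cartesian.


x = 8 * cos(45) = 5.6569
y = 8 * sin(45) = 5.6569
z = 6

(5.6569, 5.6569, 6)


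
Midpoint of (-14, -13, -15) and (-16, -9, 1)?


Midpoint = ((-14+-16)/2, (-13+-9)/2, (-15+1)/2) = (-15, -11, -7)

(-15, -11, -7)


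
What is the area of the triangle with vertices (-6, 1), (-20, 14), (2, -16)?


Area = |x1(y2-y3) + x2(y3-y1) + x3(y1-y2)| / 2
= |-6*(14--16) + -20*(-16-1) + 2*(1-14)| / 2
= 67

67


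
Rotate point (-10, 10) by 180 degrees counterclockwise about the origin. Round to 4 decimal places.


x' = -10*cos(180) - 10*sin(180) = 10
y' = -10*sin(180) + 10*cos(180) = -10

(10, -10)


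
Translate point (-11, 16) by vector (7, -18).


Translation: (x+dx, y+dy) = (-11+7, 16+-18) = (-4, -2)

(-4, -2)


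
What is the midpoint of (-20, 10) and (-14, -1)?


Midpoint = ((-20+-14)/2, (10+-1)/2) = (-17, 4.5)

(-17, 4.5)


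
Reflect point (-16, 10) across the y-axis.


Reflection across y-axis: (x, y) -> (-x, y)
(-16, 10) -> (16, 10)

(16, 10)


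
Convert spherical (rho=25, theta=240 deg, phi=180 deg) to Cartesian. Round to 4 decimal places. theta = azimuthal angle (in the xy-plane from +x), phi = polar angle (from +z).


x = 25 * sin(180) * cos(240) = 0
y = 25 * sin(180) * sin(240) = 0
z = 25 * cos(180) = -25

(0, 0, -25)


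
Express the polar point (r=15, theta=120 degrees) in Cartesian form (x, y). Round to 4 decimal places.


x = 15 * cos(120) = -7.5
y = 15 * sin(120) = 12.9904

(-7.5, 12.9904)


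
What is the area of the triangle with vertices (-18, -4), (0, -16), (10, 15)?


Area = |x1(y2-y3) + x2(y3-y1) + x3(y1-y2)| / 2
= |-18*(-16-15) + 0*(15--4) + 10*(-4--16)| / 2
= 339

339


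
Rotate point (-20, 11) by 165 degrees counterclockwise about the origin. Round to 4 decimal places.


x' = -20*cos(165) - 11*sin(165) = 16.4715
y' = -20*sin(165) + 11*cos(165) = -15.8016

(16.4715, -15.8016)


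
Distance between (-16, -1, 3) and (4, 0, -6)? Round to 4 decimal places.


d = sqrt((4--16)^2 + (0--1)^2 + (-6-3)^2) = 21.9545

21.9545


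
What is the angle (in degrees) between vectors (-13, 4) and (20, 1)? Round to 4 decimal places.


dot = -13*20 + 4*1 = -256
|u| = 13.6015, |v| = 20.025
cos(angle) = -0.9399
angle = 160.0349 degrees

160.0349 degrees


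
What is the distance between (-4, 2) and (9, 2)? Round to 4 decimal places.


d = sqrt((9--4)^2 + (2-2)^2) = 13

13


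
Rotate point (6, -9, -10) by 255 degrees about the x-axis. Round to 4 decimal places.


x' = 6
y' = -9*cos(255) - -10*sin(255) = -7.3299
z' = -9*sin(255) + -10*cos(255) = 11.2815

(6, -7.3299, 11.2815)


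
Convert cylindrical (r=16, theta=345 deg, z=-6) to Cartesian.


x = 16 * cos(345) = 15.4548
y = 16 * sin(345) = -4.1411
z = -6

(15.4548, -4.1411, -6)


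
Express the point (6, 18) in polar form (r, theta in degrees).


r = sqrt(6^2 + 18^2) = 18.9737
theta = atan2(18, 6) = 71.5651 degrees

r = 18.9737, theta = 71.5651 degrees


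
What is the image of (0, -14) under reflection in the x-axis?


Reflection across x-axis: (x, y) -> (x, -y)
(0, -14) -> (0, 14)

(0, 14)


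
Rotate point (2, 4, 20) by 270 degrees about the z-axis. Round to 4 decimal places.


x' = 2*cos(270) - 4*sin(270) = 4
y' = 2*sin(270) + 4*cos(270) = -2
z' = 20

(4, -2, 20)


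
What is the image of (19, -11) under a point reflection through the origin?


Reflection through origin: (x, y) -> (-x, -y)
(19, -11) -> (-19, 11)

(-19, 11)


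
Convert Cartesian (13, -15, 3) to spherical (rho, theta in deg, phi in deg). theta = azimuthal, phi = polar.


rho = sqrt(13^2 + (-15)^2 + 3^2) = 20.0749
theta = atan2(-15, 13) = 310.9144 deg
phi = acos(3/20.0749) = 81.4055 deg

rho = 20.0749, theta = 310.9144 deg, phi = 81.4055 deg


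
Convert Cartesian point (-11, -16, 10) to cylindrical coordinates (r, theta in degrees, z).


r = sqrt((-11)^2 + (-16)^2) = 19.4165
theta = atan2(-16, -11) = 235.4915 deg
z = 10

r = 19.4165, theta = 235.4915 deg, z = 10


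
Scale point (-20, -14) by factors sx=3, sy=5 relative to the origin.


Scaling: (x*sx, y*sy) = (-20*3, -14*5) = (-60, -70)

(-60, -70)


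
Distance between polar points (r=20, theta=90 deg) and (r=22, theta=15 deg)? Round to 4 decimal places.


d = sqrt(r1^2 + r2^2 - 2*r1*r2*cos(t2-t1))
d = sqrt(20^2 + 22^2 - 2*20*22*cos(15-90)) = 25.6172

25.6172


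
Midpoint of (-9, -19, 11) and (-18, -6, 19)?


Midpoint = ((-9+-18)/2, (-19+-6)/2, (11+19)/2) = (-13.5, -12.5, 15)

(-13.5, -12.5, 15)


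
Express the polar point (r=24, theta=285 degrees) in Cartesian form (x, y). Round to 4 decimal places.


x = 24 * cos(285) = 6.2117
y = 24 * sin(285) = -23.1822

(6.2117, -23.1822)


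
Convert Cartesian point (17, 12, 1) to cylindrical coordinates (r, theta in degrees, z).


r = sqrt(17^2 + 12^2) = 20.8087
theta = atan2(12, 17) = 35.2176 deg
z = 1

r = 20.8087, theta = 35.2176 deg, z = 1


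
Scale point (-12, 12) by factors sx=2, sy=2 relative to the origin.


Scaling: (x*sx, y*sy) = (-12*2, 12*2) = (-24, 24)

(-24, 24)


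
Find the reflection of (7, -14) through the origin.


Reflection through origin: (x, y) -> (-x, -y)
(7, -14) -> (-7, 14)

(-7, 14)


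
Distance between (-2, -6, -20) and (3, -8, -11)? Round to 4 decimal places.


d = sqrt((3--2)^2 + (-8--6)^2 + (-11--20)^2) = 10.4881

10.4881


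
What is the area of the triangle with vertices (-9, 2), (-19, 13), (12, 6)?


Area = |x1(y2-y3) + x2(y3-y1) + x3(y1-y2)| / 2
= |-9*(13-6) + -19*(6-2) + 12*(2-13)| / 2
= 135.5

135.5


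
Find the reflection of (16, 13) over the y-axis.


Reflection across y-axis: (x, y) -> (-x, y)
(16, 13) -> (-16, 13)

(-16, 13)


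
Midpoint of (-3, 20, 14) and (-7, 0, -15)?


Midpoint = ((-3+-7)/2, (20+0)/2, (14+-15)/2) = (-5, 10, -0.5)

(-5, 10, -0.5)


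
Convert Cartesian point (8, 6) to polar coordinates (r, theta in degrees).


r = sqrt(8^2 + 6^2) = 10
theta = atan2(6, 8) = 36.8699 degrees

r = 10, theta = 36.8699 degrees


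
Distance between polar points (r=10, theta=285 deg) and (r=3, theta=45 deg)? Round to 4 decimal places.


d = sqrt(r1^2 + r2^2 - 2*r1*r2*cos(t2-t1))
d = sqrt(10^2 + 3^2 - 2*10*3*cos(45-285)) = 11.7898

11.7898


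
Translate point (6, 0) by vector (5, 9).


Translation: (x+dx, y+dy) = (6+5, 0+9) = (11, 9)

(11, 9)


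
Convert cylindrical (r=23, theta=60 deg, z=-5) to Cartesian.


x = 23 * cos(60) = 11.5
y = 23 * sin(60) = 19.9186
z = -5

(11.5, 19.9186, -5)


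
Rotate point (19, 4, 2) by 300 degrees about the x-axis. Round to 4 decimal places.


x' = 19
y' = 4*cos(300) - 2*sin(300) = 3.7321
z' = 4*sin(300) + 2*cos(300) = -2.4641

(19, 3.7321, -2.4641)


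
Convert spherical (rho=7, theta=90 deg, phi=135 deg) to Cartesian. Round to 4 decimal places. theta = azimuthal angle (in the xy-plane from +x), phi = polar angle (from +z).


x = 7 * sin(135) * cos(90) = 0
y = 7 * sin(135) * sin(90) = 4.9497
z = 7 * cos(135) = -4.9497

(0, 4.9497, -4.9497)


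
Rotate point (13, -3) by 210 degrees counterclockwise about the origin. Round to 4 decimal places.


x' = 13*cos(210) - -3*sin(210) = -12.7583
y' = 13*sin(210) + -3*cos(210) = -3.9019

(-12.7583, -3.9019)


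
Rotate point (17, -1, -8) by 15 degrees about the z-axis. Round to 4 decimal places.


x' = 17*cos(15) - -1*sin(15) = 16.6796
y' = 17*sin(15) + -1*cos(15) = 3.434
z' = -8

(16.6796, 3.434, -8)


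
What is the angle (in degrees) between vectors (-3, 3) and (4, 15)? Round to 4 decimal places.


dot = -3*4 + 3*15 = 33
|u| = 4.2426, |v| = 15.5242
cos(angle) = 0.501
angle = 59.9314 degrees

59.9314 degrees


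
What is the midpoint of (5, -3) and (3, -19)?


Midpoint = ((5+3)/2, (-3+-19)/2) = (4, -11)

(4, -11)


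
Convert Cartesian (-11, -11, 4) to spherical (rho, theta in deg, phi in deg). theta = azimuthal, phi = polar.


rho = sqrt((-11)^2 + (-11)^2 + 4^2) = 16.0624
theta = atan2(-11, -11) = 225 deg
phi = acos(4/16.0624) = 75.5799 deg

rho = 16.0624, theta = 225 deg, phi = 75.5799 deg


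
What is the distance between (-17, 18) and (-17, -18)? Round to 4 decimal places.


d = sqrt((-17--17)^2 + (-18-18)^2) = 36

36


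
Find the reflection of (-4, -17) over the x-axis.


Reflection across x-axis: (x, y) -> (x, -y)
(-4, -17) -> (-4, 17)

(-4, 17)


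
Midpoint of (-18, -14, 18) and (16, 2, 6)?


Midpoint = ((-18+16)/2, (-14+2)/2, (18+6)/2) = (-1, -6, 12)

(-1, -6, 12)


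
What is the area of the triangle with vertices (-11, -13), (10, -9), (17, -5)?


Area = |x1(y2-y3) + x2(y3-y1) + x3(y1-y2)| / 2
= |-11*(-9--5) + 10*(-5--13) + 17*(-13--9)| / 2
= 28

28


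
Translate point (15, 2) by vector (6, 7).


Translation: (x+dx, y+dy) = (15+6, 2+7) = (21, 9)

(21, 9)


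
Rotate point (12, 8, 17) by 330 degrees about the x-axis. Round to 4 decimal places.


x' = 12
y' = 8*cos(330) - 17*sin(330) = 15.4282
z' = 8*sin(330) + 17*cos(330) = 10.7224

(12, 15.4282, 10.7224)
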